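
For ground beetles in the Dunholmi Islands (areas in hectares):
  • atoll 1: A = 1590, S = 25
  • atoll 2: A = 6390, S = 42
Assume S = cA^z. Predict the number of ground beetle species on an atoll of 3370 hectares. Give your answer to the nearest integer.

z = ln(42/25) / ln(6390/1590) = 0.5188 / 1.3910 = 0.3730
c = 25 / 1590^0.3730 = 25 / 15.63 = 1.599
S₃ = 1.599 × 3370^0.3730 = 1.599 × 20.69 ≈ 33.08

33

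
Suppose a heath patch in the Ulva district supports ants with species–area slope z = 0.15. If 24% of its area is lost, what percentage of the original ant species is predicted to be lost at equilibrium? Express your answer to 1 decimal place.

4.0%

S_new/S_old = (A_new/A_old)^z = 0.76^0.15
= exp(0.15 × ln 0.76) = exp(0.15 × -0.2744) = exp(-0.0412) ≈ 0.9597
Fraction lost = 1 − 0.9597 = 0.04033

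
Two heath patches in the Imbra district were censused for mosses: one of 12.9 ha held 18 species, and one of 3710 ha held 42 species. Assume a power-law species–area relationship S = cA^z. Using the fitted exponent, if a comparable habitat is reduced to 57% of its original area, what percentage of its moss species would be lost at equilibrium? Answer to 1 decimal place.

z = ln(42/18) / ln(3710/12.9) = 0.8473 / 5.6616 = 0.1497
S_new/S_old = (A_new/A_old)^z = 0.57^0.1497 = exp(0.1497 × -0.5621) = 0.9193
Fraction lost = 1 − 0.9193 = 0.08068

8.1%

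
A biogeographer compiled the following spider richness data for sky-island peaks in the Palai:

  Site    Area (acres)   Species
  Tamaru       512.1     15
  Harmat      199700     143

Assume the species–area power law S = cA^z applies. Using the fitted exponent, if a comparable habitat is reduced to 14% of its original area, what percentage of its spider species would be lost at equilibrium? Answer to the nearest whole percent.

52%

z = ln(143/15) / ln(199700/512.1) = 2.2548 / 5.9661 = 0.3779
S_new/S_old = (A_new/A_old)^z = 0.14^0.3779 = exp(0.3779 × -1.9661) = 0.4757
Fraction lost = 1 − 0.4757 = 0.5243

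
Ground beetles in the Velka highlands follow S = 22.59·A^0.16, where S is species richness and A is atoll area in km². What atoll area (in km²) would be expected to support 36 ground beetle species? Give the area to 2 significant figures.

36 = 22.59 × A^0.16  ⇒  A^0.16 = 36/22.59 = 1.594
ln A = ln(1.594) / 0.16 = 0.4660 / 0.16 = 2.9126
A = e^2.9126 ≈ 18.4 km²

18 km²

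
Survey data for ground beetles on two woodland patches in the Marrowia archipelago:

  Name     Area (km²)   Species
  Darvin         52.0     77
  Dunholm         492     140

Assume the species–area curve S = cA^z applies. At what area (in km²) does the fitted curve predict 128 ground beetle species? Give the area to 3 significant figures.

351 km²

z = ln(140/77) / ln(492/52) = 0.5978 / 2.2472 = 0.2660
c = 77 / 52^0.2660 = 77 / 2.861 = 26.91
A = (128/26.91)^(1/0.2660) ⇒ ln A = ln(4.756)/0.2660 = 5.8616
A = e^5.8616 ≈ 351.3 km²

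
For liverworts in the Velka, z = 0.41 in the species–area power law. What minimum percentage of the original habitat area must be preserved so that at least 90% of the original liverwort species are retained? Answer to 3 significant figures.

Need (A_new/A_old)^0.41 = 0.9, so A_new/A_old = 0.9^(1/0.41) = 0.9^2.439
ln(A_new/A_old) = ln 0.9 / 0.41 = -0.1054 / 0.41 = -0.2570
A_new/A_old = e^-0.2570 ≈ 0.7734

77.3%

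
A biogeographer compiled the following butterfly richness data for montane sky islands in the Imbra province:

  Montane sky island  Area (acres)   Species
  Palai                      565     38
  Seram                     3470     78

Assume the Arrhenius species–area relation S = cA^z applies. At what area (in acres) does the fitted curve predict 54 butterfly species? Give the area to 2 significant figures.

z = ln(78/38) / ln(3470/565) = 0.7191 / 1.8151 = 0.3962
c = 38 / 565^0.3962 = 38 / 12.31 = 3.086
A = (54/3.086)^(1/0.3962) ⇒ ln A = ln(17.5)/0.3962 = 7.2238
A = e^7.2238 ≈ 1372 acres

1400 acres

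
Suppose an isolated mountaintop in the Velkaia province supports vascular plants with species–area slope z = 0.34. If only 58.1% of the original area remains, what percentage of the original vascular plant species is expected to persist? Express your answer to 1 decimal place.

S_new/S_old = (A_new/A_old)^z = 0.581^0.34
= exp(0.34 × ln 0.581) = exp(0.34 × -0.5430) = exp(-0.1846) ≈ 0.8314

83.1%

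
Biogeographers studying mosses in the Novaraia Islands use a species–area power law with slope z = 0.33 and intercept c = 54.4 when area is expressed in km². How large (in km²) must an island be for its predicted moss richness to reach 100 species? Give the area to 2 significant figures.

100 = 54.4 × A^0.33  ⇒  A^0.33 = 100/54.4 = 1.838
ln A = ln(1.838) / 0.33 = 0.6088 / 0.33 = 1.8449
A = e^1.8449 ≈ 6.327 km²

6.3 km²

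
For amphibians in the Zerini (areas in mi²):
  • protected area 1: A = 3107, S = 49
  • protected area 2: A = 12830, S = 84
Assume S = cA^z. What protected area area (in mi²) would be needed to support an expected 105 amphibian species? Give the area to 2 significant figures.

23000 mi²

z = ln(84/49) / ln(12830/3107) = 0.5390 / 1.4181 = 0.3801
c = 49 / 3107^0.3801 = 49 / 21.25 = 2.306
A = (105/2.306)^(1/0.3801) ⇒ ln A = ln(45.54)/0.3801 = 10.0466
A = e^10.0466 ≈ 23078 mi²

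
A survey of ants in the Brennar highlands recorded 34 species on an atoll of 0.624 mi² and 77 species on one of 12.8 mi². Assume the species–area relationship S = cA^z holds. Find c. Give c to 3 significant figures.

38.6

z = ln(S₂/S₁) / ln(A₂/A₁) = ln(77/34) / ln(12.8/0.624) = 0.8174 / 3.0211 = 0.2706
c = S₁ / A₁^z = 34 / 0.624^0.2706 = 34 / 0.8802 = 38.63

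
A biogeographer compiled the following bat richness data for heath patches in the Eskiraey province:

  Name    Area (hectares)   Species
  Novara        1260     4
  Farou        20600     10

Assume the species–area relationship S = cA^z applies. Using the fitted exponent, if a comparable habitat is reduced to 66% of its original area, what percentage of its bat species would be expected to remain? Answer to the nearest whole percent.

87%

z = ln(10/4) / ln(20600/1260) = 0.9163 / 2.7942 = 0.3279
S_new/S_old = (A_new/A_old)^z = 0.66^0.3279 = exp(0.3279 × -0.4155) = 0.8726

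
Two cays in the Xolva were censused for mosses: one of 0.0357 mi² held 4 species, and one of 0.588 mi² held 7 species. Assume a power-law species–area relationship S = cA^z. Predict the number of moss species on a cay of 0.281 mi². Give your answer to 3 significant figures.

z = ln(7/4) / ln(0.588/0.0357) = 0.5596 / 2.8016 = 0.1998
c = 4 / 0.0357^0.1998 = 4 / 0.5139 = 7.783
S₃ = 7.783 × 0.281^0.1998 = 7.783 × 0.776 ≈ 6.04

6.04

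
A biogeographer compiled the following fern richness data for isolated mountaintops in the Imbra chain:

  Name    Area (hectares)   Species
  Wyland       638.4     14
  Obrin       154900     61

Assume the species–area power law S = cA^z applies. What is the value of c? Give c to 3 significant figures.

z = ln(S₂/S₁) / ln(A₂/A₁) = ln(61/14) / ln(154900/638.4) = 1.4718 / 5.4916 = 0.2680
c = S₁ / A₁^z = 14 / 638.4^0.2680 = 14 / 5.647 = 2.479

2.48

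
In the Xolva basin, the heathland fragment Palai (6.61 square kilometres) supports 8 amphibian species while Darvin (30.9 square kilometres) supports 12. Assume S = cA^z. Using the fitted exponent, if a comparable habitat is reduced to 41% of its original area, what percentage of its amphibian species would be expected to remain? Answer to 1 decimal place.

79.1%

z = ln(12/8) / ln(30.9/6.61) = 0.4055 / 1.5422 = 0.2629
S_new/S_old = (A_new/A_old)^z = 0.41^0.2629 = exp(0.2629 × -0.8916) = 0.791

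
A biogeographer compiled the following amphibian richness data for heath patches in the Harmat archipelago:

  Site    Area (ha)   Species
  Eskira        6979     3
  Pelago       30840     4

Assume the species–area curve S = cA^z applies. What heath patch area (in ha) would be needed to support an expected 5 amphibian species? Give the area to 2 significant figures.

z = ln(4/3) / ln(30840/6979) = 0.2877 / 1.4859 = 0.1936
c = 3 / 6979^0.1936 = 3 / 5.549 = 0.5407
A = (5/0.5407)^(1/0.1936) ⇒ ln A = ln(9.248)/0.1936 = 11.4891
A = e^11.4891 ≈ 97648 ha

98000 ha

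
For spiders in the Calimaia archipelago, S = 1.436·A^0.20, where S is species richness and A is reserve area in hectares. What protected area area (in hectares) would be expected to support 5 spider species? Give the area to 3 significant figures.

5 = 1.436 × A^0.2  ⇒  A^0.2 = 5/1.436 = 3.482
ln A = ln(3.482) / 0.2 = 1.2476 / 0.2 = 6.2379
A = e^6.2379 ≈ 511.8 hectares

512 hectares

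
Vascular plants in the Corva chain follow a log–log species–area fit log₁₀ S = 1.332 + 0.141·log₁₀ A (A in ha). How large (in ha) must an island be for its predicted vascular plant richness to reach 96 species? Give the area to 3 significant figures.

40900 ha

96 = 21.48 × A^0.141  ⇒  A^0.141 = 96/21.48 = 4.47
ln A = ln(4.47) / 0.141 = 1.4973 / 0.141 = 10.6192
A = e^10.6192 ≈ 40912 ha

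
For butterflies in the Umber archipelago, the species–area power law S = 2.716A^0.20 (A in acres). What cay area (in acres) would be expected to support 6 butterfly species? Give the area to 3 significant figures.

6 = 2.716 × A^0.2  ⇒  A^0.2 = 6/2.716 = 2.209
ln A = ln(2.209) / 0.2 = 0.7926 / 0.2 = 3.9630
A = e^3.9630 ≈ 52.61 acres

52.6 acres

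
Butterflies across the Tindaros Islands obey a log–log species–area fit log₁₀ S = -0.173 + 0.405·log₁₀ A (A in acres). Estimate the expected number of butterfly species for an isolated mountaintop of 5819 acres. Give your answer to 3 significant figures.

S = 0.6714 × 5819^0.405 = 0.6714 × 33.48 ≈ 22.48

22.5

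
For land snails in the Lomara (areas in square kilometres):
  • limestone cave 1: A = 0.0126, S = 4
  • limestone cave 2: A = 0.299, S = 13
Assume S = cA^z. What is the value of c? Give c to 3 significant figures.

z = ln(S₂/S₁) / ln(A₂/A₁) = ln(13/4) / ln(0.299/0.0126) = 1.1787 / 3.1667 = 0.3722
c = S₁ / A₁^z = 4 / 0.0126^0.3722 = 4 / 0.1963 = 20.37

20.4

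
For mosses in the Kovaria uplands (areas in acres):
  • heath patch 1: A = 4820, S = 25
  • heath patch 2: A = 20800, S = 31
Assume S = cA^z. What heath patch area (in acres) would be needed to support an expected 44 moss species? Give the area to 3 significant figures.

225000 acres

z = ln(31/25) / ln(20800/4820) = 0.2151 / 1.4622 = 0.1471
c = 25 / 4820^0.1471 = 25 / 3.482 = 7.18
A = (44/7.18)^(1/0.1471) ⇒ ln A = ln(6.128)/0.1471 = 12.3231
A = e^12.3231 ≈ 224840 acres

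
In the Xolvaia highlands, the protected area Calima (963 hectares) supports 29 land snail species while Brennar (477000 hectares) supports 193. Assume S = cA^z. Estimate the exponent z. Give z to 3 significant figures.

Taking logs: ln S = ln c + z ln A, so z = (ln S₂ − ln S₁)/(ln A₂ − ln A₁).
z = ln(193/29) / ln(477000/963) = ln(6.655) / ln(495.3) = 1.8954 / 6.2052 = 0.3055

0.305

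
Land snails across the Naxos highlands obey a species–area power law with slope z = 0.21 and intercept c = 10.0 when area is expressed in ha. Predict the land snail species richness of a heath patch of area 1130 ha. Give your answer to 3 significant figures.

S = 10 × 1130^0.21
ln S = ln 10 + 0.21 × ln 1130 = 2.3026 + 0.21 × 7.0300 = 3.7789
S = e^3.7789 ≈ 43.77

43.8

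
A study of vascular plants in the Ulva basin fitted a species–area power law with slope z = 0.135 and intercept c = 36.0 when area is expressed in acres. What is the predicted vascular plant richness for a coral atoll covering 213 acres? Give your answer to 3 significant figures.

74.2

S = 36 × 213^0.135 = 36 × 2.062 ≈ 74.24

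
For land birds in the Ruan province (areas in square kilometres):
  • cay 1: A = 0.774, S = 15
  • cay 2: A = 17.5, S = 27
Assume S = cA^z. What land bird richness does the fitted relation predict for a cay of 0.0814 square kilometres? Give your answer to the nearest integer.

10

z = ln(27/15) / ln(17.5/0.774) = 0.5878 / 3.1184 = 0.1885
c = 15 / 0.774^0.1885 = 15 / 0.9529 = 15.74
S₃ = 15.74 × 0.0814^0.1885 = 15.74 × 0.6233 ≈ 9.811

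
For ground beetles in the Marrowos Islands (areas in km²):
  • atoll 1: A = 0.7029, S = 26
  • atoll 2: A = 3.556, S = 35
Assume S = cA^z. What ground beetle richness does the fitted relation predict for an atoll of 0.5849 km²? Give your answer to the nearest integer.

25

z = ln(35/26) / ln(3.556/0.7029) = 0.2973 / 1.6212 = 0.1834
c = 26 / 0.7029^0.1834 = 26 / 0.9374 = 27.74
S₃ = 27.74 × 0.5849^0.1834 = 27.74 × 0.9063 ≈ 25.14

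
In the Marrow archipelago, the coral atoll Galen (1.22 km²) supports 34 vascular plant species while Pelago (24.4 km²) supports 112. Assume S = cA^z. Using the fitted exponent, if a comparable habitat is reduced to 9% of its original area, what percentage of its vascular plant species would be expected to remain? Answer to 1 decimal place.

z = ln(112/34) / ln(24.4/1.22) = 1.1921 / 2.9957 = 0.3979
S_new/S_old = (A_new/A_old)^z = 0.09^0.3979 = exp(0.3979 × -2.4079) = 0.3836

38.4%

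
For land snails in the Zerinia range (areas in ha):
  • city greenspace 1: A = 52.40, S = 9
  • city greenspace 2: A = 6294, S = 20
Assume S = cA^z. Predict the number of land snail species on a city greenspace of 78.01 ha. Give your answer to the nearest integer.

z = ln(20/9) / ln(6294/52.4) = 0.7985 / 4.7884 = 0.1668
c = 9 / 52.4^0.1668 = 9 / 1.935 = 4.651
S₃ = 4.651 × 78.01^0.1668 = 4.651 × 2.068 ≈ 9.617

10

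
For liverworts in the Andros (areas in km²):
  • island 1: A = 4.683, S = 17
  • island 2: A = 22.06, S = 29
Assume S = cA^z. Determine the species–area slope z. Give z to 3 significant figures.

Taking logs: ln S = ln c + z ln A, so z = (ln S₂ − ln S₁)/(ln A₂ − ln A₁).
z = ln(29/17) / ln(22.06/4.683) = ln(1.706) / ln(4.711) = 0.5341 / 1.5498 = 0.3446

0.345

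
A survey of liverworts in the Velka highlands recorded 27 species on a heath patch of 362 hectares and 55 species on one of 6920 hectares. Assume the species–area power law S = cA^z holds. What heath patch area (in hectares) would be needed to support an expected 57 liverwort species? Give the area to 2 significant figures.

z = ln(55/27) / ln(6920/362) = 0.7115 / 2.9505 = 0.2411
c = 27 / 362^0.2411 = 27 / 4.14 = 6.522
A = (57/6.522)^(1/0.2411) ⇒ ln A = ln(8.74)/0.2411 = 8.9903
A = e^8.9903 ≈ 8025 hectares

8000 hectares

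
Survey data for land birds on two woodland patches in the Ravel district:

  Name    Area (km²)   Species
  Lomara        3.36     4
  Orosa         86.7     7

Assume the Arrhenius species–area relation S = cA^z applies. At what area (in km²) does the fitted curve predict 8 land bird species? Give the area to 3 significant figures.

z = ln(7/4) / ln(86.7/3.36) = 0.5596 / 3.2505 = 0.1722
c = 4 / 3.36^0.1722 = 4 / 1.232 = 3.247
A = (8/3.247)^(1/0.1722) ⇒ ln A = ln(2.464)/0.1722 = 5.2381
A = e^5.2381 ≈ 188.3 km²

188 km²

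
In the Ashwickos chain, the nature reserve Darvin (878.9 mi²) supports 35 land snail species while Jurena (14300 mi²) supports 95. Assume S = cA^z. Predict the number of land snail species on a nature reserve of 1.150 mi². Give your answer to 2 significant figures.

3.3

z = ln(95/35) / ln(14300/878.9) = 0.9985 / 2.7893 = 0.3580
c = 35 / 878.9^0.3580 = 35 / 11.32 = 3.092
S₃ = 3.092 × 1.15^0.3580 = 3.092 × 1.051 ≈ 3.25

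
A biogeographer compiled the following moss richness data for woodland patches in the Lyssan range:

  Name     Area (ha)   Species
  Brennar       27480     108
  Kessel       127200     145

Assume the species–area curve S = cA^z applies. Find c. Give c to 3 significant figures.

15.1

z = ln(S₂/S₁) / ln(A₂/A₁) = ln(145/108) / ln(127200/27480) = 0.2946 / 1.5323 = 0.1923
c = S₁ / A₁^z = 108 / 27480^0.1923 = 108 / 7.136 = 15.13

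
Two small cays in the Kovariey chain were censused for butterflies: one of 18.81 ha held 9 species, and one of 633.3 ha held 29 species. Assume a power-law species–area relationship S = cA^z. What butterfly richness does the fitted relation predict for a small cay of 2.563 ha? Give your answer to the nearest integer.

z = ln(29/9) / ln(633.3/18.81) = 1.1701 / 3.5166 = 0.3327
c = 9 / 18.81^0.3327 = 9 / 2.655 = 3.39
S₃ = 3.39 × 2.563^0.3327 = 3.39 × 1.368 ≈ 4.637

5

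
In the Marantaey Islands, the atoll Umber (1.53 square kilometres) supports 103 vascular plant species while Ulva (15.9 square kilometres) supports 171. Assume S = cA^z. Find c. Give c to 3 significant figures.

z = ln(S₂/S₁) / ln(A₂/A₁) = ln(171/103) / ln(15.9/1.53) = 0.5069 / 2.3411 = 0.2165
c = S₁ / A₁^z = 103 / 1.53^0.2165 = 103 / 1.096 = 93.94

93.9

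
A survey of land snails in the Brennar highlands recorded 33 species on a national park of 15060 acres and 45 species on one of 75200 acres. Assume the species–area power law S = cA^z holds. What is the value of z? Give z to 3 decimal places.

0.193

Taking logs: ln S = ln c + z ln A, so z = (ln S₂ − ln S₁)/(ln A₂ − ln A₁).
z = ln(45/33) / ln(75200/15060) = ln(1.364) / ln(4.993) = 0.3102 / 1.6081 = 0.1929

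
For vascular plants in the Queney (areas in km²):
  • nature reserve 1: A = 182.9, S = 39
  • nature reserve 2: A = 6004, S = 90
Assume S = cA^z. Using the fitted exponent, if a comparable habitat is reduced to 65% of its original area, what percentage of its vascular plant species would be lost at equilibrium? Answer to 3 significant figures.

z = ln(90/39) / ln(6004/182.9) = 0.8362 / 3.4912 = 0.2395
S_new/S_old = (A_new/A_old)^z = 0.65^0.2395 = exp(0.2395 × -0.4308) = 0.902
Fraction lost = 1 − 0.902 = 0.09804

9.80%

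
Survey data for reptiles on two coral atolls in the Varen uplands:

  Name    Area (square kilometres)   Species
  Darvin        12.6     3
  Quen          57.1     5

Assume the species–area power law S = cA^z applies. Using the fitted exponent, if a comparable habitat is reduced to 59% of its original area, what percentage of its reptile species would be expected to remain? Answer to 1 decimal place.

z = ln(5/3) / ln(57.1/12.6) = 0.5108 / 1.5111 = 0.3380
S_new/S_old = (A_new/A_old)^z = 0.59^0.3380 = exp(0.3380 × -0.5276) = 0.8366

83.7%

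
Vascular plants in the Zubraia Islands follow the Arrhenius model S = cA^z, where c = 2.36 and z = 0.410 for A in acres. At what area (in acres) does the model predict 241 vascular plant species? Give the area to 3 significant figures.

241 = 2.36 × A^0.41  ⇒  A^0.41 = 241/2.36 = 102.1
ln A = ln(102.1) / 0.41 = 4.6261 / 0.41 = 11.2833
A = e^11.2833 ≈ 79480 acres

79500 acres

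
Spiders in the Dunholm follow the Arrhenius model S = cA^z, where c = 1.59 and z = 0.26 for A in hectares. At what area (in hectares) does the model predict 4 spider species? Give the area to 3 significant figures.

4 = 1.59 × A^0.26  ⇒  A^0.26 = 4/1.59 = 2.516
ln A = ln(2.516) / 0.26 = 0.9226 / 0.26 = 3.5483
A = e^3.5483 ≈ 34.75 hectares

34.8 hectares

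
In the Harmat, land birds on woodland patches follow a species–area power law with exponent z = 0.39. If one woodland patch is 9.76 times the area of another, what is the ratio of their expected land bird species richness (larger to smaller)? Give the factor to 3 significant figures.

S₂/S₁ = (A₂/A₁)^z = 9.76^0.39
ln(S₂/S₁) = 0.39 × ln 9.76 = 0.39 × 2.2783 = 0.8885
S₂/S₁ = e^0.8885 ≈ 2.432

2.43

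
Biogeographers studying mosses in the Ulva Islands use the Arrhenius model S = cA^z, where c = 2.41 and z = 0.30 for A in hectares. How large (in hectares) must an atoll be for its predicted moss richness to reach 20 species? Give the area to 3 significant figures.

20 = 2.41 × A^0.3  ⇒  A^0.3 = 20/2.41 = 8.299
ln A = ln(8.299) / 0.3 = 2.1161 / 0.3 = 7.0537
A = e^7.0537 ≈ 1157 hectares

1160 hectares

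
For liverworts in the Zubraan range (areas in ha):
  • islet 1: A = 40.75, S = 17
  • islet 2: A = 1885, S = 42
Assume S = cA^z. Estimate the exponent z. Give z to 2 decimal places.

0.24

Taking logs: ln S = ln c + z ln A, so z = (ln S₂ − ln S₁)/(ln A₂ − ln A₁).
z = ln(42/17) / ln(1885/40.75) = ln(2.471) / ln(46.26) = 0.9045 / 3.8342 = 0.2359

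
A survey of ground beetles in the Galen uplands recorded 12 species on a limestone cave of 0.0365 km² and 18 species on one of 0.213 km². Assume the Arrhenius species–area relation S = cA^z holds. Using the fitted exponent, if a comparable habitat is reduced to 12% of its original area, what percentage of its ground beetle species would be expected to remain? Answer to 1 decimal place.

z = ln(18/12) / ln(0.213/0.0365) = 0.4055 / 1.7640 = 0.2299
S_new/S_old = (A_new/A_old)^z = 0.12^0.2299 = exp(0.2299 × -2.1203) = 0.6142

61.4%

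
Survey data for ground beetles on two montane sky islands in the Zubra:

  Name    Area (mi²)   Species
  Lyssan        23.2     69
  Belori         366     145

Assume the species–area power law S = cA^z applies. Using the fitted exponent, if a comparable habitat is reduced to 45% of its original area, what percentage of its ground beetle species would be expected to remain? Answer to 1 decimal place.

80.7%

z = ln(145/69) / ln(366/23.2) = 0.7426 / 2.7585 = 0.2692
S_new/S_old = (A_new/A_old)^z = 0.45^0.2692 = exp(0.2692 × -0.7985) = 0.8066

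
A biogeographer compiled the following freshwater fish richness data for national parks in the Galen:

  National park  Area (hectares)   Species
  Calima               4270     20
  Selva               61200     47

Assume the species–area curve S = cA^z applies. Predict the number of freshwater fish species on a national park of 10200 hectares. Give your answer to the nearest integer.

26

z = ln(47/20) / ln(61200/4270) = 0.8544 / 2.6625 = 0.3209
c = 20 / 4270^0.3209 = 20 / 14.62 = 1.368
S₃ = 1.368 × 10200^0.3209 = 1.368 × 19.34 ≈ 26.45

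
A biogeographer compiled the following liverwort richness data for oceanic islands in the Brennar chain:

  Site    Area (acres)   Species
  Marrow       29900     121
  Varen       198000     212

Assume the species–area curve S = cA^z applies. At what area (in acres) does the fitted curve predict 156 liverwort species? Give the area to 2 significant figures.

70000 acres

z = ln(212/121) / ln(198000/29900) = 0.5608 / 1.8904 = 0.2967
c = 121 / 29900^0.2967 = 121 / 21.27 = 5.689
A = (156/5.689)^(1/0.2967) ⇒ ln A = ln(27.42)/0.2967 = 11.1621
A = e^11.1621 ≈ 70407 acres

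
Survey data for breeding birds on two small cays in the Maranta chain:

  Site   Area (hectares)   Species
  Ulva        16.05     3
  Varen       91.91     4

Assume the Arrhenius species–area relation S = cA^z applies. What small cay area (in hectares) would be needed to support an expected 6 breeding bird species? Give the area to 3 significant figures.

z = ln(4/3) / ln(91.91/16.05) = 0.2877 / 1.7451 = 0.1649
c = 3 / 16.05^0.1649 = 3 / 1.58 = 1.898
A = (6/1.898)^(1/0.1649) ⇒ ln A = ln(3.16)/0.1649 = 6.9804
A = e^6.9804 ≈ 1075 hectares

1080 hectares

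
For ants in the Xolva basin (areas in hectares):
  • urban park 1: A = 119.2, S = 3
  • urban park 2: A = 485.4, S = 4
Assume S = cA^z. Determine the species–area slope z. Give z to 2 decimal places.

0.20

Taking logs: ln S = ln c + z ln A, so z = (ln S₂ − ln S₁)/(ln A₂ − ln A₁).
z = ln(4/3) / ln(485.4/119.2) = ln(1.333) / ln(4.072) = 0.2877 / 1.4042 = 0.2049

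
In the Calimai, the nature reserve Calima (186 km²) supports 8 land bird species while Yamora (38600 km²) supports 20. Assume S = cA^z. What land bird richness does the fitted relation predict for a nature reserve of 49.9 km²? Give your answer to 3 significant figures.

6.38

z = ln(20/8) / ln(38600/186) = 0.9163 / 5.3353 = 0.1717
c = 8 / 186^0.1717 = 8 / 2.453 = 3.261
S₃ = 3.261 × 49.9^0.1717 = 3.261 × 1.957 ≈ 6.382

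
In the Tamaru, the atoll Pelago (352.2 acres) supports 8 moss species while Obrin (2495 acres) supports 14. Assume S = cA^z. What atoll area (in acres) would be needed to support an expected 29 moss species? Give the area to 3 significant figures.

31900 acres

z = ln(14/8) / ln(2495/352.2) = 0.5596 / 1.9578 = 0.2858
c = 8 / 352.2^0.2858 = 8 / 5.345 = 1.497
A = (29/1.497)^(1/0.2858) ⇒ ln A = ln(19.38)/0.2858 = 10.3698
A = e^10.3698 ≈ 31883 acres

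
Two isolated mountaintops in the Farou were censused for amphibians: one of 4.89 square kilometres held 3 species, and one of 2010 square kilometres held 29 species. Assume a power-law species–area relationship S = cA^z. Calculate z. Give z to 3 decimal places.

0.377

Taking logs: ln S = ln c + z ln A, so z = (ln S₂ − ln S₁)/(ln A₂ − ln A₁).
z = ln(29/3) / ln(2010/4.89) = ln(9.667) / ln(411) = 2.2687 / 6.0187 = 0.3769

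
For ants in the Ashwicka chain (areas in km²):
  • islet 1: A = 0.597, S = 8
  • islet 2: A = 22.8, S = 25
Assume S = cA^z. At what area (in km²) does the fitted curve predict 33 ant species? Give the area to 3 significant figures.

55.4 km²

z = ln(25/8) / ln(22.8/0.597) = 1.1394 / 3.6426 = 0.3128
c = 8 / 0.597^0.3128 = 8 / 0.851 = 9.401
A = (33/9.401)^(1/0.3128) ⇒ ln A = ln(3.51)/0.3128 = 4.0143
A = e^4.0143 ≈ 55.38 km²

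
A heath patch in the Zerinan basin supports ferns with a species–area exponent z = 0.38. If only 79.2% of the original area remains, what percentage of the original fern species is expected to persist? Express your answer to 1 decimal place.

S_new/S_old = (A_new/A_old)^z = 0.792^0.38
= exp(0.38 × ln 0.792) = exp(0.38 × -0.2332) = exp(-0.0886) ≈ 0.9152

91.5%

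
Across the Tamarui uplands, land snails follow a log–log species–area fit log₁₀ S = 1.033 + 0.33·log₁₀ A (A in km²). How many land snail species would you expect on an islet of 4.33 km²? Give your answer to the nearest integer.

18

S = 10.79 × 4.33^0.33
ln S = ln 10.79 + 0.33 × ln 4.33 = 2.3786 + 0.33 × 1.4656 = 2.8622
S = e^2.8622 ≈ 17.5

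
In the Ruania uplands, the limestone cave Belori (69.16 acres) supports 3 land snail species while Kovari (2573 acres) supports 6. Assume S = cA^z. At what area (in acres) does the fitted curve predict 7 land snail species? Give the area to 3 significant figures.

z = ln(6/3) / ln(2573/69.16) = 0.6931 / 3.6164 = 0.1917
c = 3 / 69.16^0.1917 = 3 / 2.252 = 1.332
A = (7/1.332)^(1/0.1917) ⇒ ln A = ln(5.256)/0.1917 = 8.6571
A = e^8.6571 ≈ 5751 acres

5750 acres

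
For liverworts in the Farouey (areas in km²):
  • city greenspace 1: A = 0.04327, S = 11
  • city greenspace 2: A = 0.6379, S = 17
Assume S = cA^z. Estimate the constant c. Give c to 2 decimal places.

18.28

z = ln(S₂/S₁) / ln(A₂/A₁) = ln(17/11) / ln(0.6379/0.04327) = 0.4353 / 2.6907 = 0.1618
c = S₁ / A₁^z = 11 / 0.04327^0.1618 = 11 / 0.6017 = 18.28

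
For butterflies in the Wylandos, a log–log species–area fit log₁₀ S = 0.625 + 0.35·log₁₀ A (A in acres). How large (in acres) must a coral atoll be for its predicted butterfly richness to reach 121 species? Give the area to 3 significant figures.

14600 acres

121 = 4.217 × A^0.35  ⇒  A^0.35 = 121/4.217 = 28.69
ln A = ln(28.69) / 0.35 = 3.3567 / 0.35 = 9.5905
A = e^9.5905 ≈ 14625 acres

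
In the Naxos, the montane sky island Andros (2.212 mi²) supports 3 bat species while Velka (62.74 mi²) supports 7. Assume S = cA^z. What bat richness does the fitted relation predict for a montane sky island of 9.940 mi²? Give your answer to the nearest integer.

4

z = ln(7/3) / ln(62.74/2.212) = 0.8473 / 3.3451 = 0.2533
c = 3 / 2.212^0.2533 = 3 / 1.223 = 2.454
S₃ = 2.454 × 9.94^0.2533 = 2.454 × 1.789 ≈ 4.39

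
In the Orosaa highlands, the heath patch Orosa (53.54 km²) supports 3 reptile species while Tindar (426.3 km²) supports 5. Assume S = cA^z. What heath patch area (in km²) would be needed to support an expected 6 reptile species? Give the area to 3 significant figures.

894 km²

z = ln(5/3) / ln(426.3/53.54) = 0.5108 / 2.0747 = 0.2462
c = 3 / 53.54^0.2462 = 3 / 2.665 = 1.126
A = (6/1.126)^(1/0.2462) ⇒ ln A = ln(5.329)/0.2462 = 6.7956
A = e^6.7956 ≈ 893.9 km²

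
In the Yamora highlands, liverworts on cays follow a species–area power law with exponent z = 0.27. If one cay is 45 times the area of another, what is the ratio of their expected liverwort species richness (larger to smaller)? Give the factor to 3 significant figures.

S₂/S₁ = (A₂/A₁)^z = 45^0.27
ln(S₂/S₁) = 0.27 × ln 45 = 0.27 × 3.8067 = 1.0278
S₂/S₁ = e^1.0278 ≈ 2.795

2.79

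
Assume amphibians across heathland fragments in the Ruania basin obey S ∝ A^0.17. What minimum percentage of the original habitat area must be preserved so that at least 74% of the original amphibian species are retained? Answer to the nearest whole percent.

17%

Need (A_new/A_old)^0.17 = 0.74, so A_new/A_old = 0.74^(1/0.17) = 0.74^5.882
ln(A_new/A_old) = ln 0.74 / 0.17 = -0.3011 / 0.17 = -1.7712
A_new/A_old = e^-1.7712 ≈ 0.1701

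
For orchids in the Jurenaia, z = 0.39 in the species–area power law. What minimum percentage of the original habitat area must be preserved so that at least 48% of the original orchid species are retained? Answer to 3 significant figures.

15.2%

Need (A_new/A_old)^0.39 = 0.48, so A_new/A_old = 0.48^(1/0.39) = 0.48^2.564
ln(A_new/A_old) = ln 0.48 / 0.39 = -0.7340 / 0.39 = -1.8820
A_new/A_old = e^-1.8820 ≈ 0.1523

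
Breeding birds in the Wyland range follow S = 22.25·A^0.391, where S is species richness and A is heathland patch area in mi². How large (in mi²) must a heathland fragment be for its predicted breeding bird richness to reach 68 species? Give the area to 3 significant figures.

68 = 22.25 × A^0.391  ⇒  A^0.391 = 68/22.25 = 3.056
ln A = ln(3.056) / 0.391 = 1.1172 / 0.391 = 2.8572
A = e^2.8572 ≈ 17.41 mi²

17.4 mi²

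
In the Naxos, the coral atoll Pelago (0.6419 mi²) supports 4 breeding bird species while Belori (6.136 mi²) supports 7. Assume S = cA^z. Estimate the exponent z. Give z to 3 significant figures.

Taking logs: ln S = ln c + z ln A, so z = (ln S₂ − ln S₁)/(ln A₂ − ln A₁).
z = ln(7/4) / ln(6.136/0.6419) = ln(1.75) / ln(9.559) = 0.5596 / 2.2575 = 0.2479

0.248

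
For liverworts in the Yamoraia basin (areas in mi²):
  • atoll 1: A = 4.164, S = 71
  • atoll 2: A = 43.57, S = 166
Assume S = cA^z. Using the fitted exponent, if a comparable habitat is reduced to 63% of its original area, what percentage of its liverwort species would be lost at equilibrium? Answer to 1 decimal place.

z = ln(166/71) / ln(43.57/4.164) = 0.8493 / 2.3479 = 0.3617
S_new/S_old = (A_new/A_old)^z = 0.63^0.3617 = exp(0.3617 × -0.4620) = 0.8461
Fraction lost = 1 − 0.8461 = 0.1539

15.4%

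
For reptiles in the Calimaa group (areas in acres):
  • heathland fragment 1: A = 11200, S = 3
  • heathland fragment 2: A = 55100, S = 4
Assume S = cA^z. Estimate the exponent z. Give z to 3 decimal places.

0.181

Taking logs: ln S = ln c + z ln A, so z = (ln S₂ − ln S₁)/(ln A₂ − ln A₁).
z = ln(4/3) / ln(55100/11200) = ln(1.333) / ln(4.92) = 0.2877 / 1.5932 = 0.1806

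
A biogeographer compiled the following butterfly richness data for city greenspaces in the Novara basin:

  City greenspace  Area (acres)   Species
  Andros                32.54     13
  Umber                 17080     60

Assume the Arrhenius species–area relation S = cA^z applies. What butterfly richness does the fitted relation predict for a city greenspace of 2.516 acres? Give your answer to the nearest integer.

z = ln(60/13) / ln(17080/32.54) = 1.5294 / 6.2632 = 0.2442
c = 13 / 32.54^0.2442 = 13 / 2.341 = 5.554
S₃ = 5.554 × 2.516^0.2442 = 5.554 × 1.253 ≈ 6.958

7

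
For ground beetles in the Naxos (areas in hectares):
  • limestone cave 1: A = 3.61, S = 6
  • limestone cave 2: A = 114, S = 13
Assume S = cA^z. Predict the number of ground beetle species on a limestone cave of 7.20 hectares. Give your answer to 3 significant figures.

7.00

z = ln(13/6) / ln(114/3.61) = 0.7732 / 3.4525 = 0.2240
c = 6 / 3.61^0.2240 = 6 / 1.333 = 4.501
S₃ = 4.501 × 7.2^0.2240 = 4.501 × 1.556 ≈ 7.003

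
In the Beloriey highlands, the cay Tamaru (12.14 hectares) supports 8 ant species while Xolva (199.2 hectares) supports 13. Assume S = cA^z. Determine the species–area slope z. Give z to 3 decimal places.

0.174

Taking logs: ln S = ln c + z ln A, so z = (ln S₂ − ln S₁)/(ln A₂ − ln A₁).
z = ln(13/8) / ln(199.2/12.14) = ln(1.625) / ln(16.41) = 0.4855 / 2.7978 = 0.1735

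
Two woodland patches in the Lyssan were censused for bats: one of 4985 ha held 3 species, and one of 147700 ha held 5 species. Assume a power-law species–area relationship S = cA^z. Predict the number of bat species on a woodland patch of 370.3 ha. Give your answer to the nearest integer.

z = ln(5/3) / ln(147700/4985) = 0.5108 / 3.3887 = 0.1507
c = 3 / 4985^0.1507 = 3 / 3.609 = 0.8312
S₃ = 0.8312 × 370.3^0.1507 = 0.8312 × 2.439 ≈ 2.027

2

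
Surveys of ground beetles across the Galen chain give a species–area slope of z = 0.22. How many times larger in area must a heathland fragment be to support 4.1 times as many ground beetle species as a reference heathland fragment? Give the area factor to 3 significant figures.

610

(A₂/A₁)^0.22 = 4.1, so A₂/A₁ = 4.1^(1/0.22) = 4.1^4.545
ln(A₂/A₁) = ln 4.1 / 0.22 = 1.4110 / 0.22 = 6.4136
A₂/A₁ = e^6.4136 ≈ 610.1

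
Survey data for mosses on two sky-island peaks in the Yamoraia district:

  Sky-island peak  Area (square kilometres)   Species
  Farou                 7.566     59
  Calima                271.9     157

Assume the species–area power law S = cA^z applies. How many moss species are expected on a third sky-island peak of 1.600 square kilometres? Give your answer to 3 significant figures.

38.6

z = ln(157/59) / ln(271.9/7.566) = 0.9787 / 3.5818 = 0.2732
c = 59 / 7.566^0.2732 = 59 / 1.738 = 33.94
S₃ = 33.94 × 1.6^0.2732 = 33.94 × 1.137 ≈ 38.59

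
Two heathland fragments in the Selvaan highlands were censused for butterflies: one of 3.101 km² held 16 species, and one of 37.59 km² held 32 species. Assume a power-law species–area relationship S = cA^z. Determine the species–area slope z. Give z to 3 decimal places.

0.278

Taking logs: ln S = ln c + z ln A, so z = (ln S₂ − ln S₁)/(ln A₂ − ln A₁).
z = ln(32/16) / ln(37.59/3.101) = ln(2) / ln(12.12) = 0.6931 / 2.4950 = 0.2778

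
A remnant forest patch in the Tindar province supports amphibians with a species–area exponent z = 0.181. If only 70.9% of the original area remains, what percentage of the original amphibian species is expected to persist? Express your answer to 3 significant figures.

94.0%

S_new/S_old = (A_new/A_old)^z = 0.709^0.181
= exp(0.181 × ln 0.709) = exp(0.181 × -0.3439) = exp(-0.0622) ≈ 0.9397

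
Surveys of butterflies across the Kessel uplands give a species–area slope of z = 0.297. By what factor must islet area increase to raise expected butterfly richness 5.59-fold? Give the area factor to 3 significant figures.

(A₂/A₁)^0.297 = 5.59, so A₂/A₁ = 5.59^(1/0.297) = 5.59^3.367
ln(A₂/A₁) = ln 5.59 / 0.297 = 1.7210 / 0.297 = 5.7945
A₂/A₁ = e^5.7945 ≈ 328.5

329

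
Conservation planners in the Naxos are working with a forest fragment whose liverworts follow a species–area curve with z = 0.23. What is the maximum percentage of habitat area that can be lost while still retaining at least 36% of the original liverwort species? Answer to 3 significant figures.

Need (A_new/A_old)^0.23 = 0.36, so A_new/A_old = 0.36^(1/0.23) = 0.36^4.348
ln(A_new/A_old) = ln 0.36 / 0.23 = -1.0217 / 0.23 = -4.4420
A_new/A_old = e^-4.4420 ≈ 0.01177
Fraction that can be lost = 1 − 0.01177 = 0.9882

98.8%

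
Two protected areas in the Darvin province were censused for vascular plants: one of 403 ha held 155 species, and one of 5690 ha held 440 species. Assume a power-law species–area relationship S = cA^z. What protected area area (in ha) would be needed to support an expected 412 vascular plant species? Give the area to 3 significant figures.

z = ln(440/155) / ln(5690/403) = 1.0433 / 2.6475 = 0.3941
c = 155 / 403^0.3941 = 155 / 10.63 = 14.58
A = (412/14.58)^(1/0.3941) ⇒ ln A = ln(28.27)/0.3941 = 8.4796
A = e^8.4796 ≈ 4816 ha

4820 ha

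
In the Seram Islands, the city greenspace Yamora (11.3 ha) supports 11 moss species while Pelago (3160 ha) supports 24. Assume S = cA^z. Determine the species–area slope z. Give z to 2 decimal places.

Taking logs: ln S = ln c + z ln A, so z = (ln S₂ − ln S₁)/(ln A₂ − ln A₁).
z = ln(24/11) / ln(3160/11.3) = ln(2.182) / ln(279.6) = 0.7802 / 5.6335 = 0.1385

0.14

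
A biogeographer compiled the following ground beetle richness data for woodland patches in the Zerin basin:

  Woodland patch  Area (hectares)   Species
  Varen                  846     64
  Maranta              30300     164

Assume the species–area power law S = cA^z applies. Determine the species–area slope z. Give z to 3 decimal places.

0.263

Taking logs: ln S = ln c + z ln A, so z = (ln S₂ − ln S₁)/(ln A₂ − ln A₁).
z = ln(164/64) / ln(30300/846) = ln(2.562) / ln(35.82) = 0.9410 / 3.5784 = 0.2630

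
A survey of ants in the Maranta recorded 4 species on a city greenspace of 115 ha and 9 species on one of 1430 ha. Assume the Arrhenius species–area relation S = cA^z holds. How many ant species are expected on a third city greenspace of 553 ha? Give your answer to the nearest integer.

7

z = ln(9/4) / ln(1430/115) = 0.8109 / 2.5205 = 0.3217
c = 4 / 115^0.3217 = 4 / 4.603 = 0.8691
S₃ = 0.8691 × 553^0.3217 = 0.8691 × 7.628 ≈ 6.63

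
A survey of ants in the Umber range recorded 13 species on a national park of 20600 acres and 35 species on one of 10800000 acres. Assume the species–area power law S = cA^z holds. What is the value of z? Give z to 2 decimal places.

Taking logs: ln S = ln c + z ln A, so z = (ln S₂ − ln S₁)/(ln A₂ − ln A₁).
z = ln(35/13) / ln(10800000/20600) = ln(2.692) / ln(524.3) = 0.9904 / 6.2620 = 0.1582

0.16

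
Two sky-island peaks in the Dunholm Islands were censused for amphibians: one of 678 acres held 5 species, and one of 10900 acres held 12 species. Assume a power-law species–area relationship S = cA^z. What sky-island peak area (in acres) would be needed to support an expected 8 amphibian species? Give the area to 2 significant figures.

3000 acres

z = ln(12/5) / ln(10900/678) = 0.8755 / 2.7774 = 0.3152
c = 5 / 678^0.3152 = 5 / 7.806 = 0.6405
A = (8/0.6405)^(1/0.3152) ⇒ ln A = ln(12.49)/0.3152 = 8.0102
A = e^8.0102 ≈ 3012 acres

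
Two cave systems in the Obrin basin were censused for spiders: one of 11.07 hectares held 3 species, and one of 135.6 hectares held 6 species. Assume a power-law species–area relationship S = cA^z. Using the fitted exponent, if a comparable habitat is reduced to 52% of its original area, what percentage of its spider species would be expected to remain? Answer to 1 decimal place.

z = ln(6/3) / ln(135.6/11.07) = 0.6931 / 2.5055 = 0.2767
S_new/S_old = (A_new/A_old)^z = 0.52^0.2767 = exp(0.2767 × -0.6539) = 0.8345

83.5%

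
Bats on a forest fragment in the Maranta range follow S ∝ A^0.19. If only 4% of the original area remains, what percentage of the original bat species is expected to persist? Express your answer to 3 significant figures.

S_new/S_old = (A_new/A_old)^z = 0.04^0.19
= exp(0.19 × ln 0.04) = exp(0.19 × -3.2189) = exp(-0.6116) ≈ 0.5425

54.2%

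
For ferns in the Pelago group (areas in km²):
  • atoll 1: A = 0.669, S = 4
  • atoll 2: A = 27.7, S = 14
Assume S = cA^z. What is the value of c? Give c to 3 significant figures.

z = ln(S₂/S₁) / ln(A₂/A₁) = ln(14/4) / ln(27.7/0.669) = 1.2528 / 3.7234 = 0.3365
c = S₁ / A₁^z = 4 / 0.669^0.3365 = 4 / 0.8735 = 4.579

4.58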